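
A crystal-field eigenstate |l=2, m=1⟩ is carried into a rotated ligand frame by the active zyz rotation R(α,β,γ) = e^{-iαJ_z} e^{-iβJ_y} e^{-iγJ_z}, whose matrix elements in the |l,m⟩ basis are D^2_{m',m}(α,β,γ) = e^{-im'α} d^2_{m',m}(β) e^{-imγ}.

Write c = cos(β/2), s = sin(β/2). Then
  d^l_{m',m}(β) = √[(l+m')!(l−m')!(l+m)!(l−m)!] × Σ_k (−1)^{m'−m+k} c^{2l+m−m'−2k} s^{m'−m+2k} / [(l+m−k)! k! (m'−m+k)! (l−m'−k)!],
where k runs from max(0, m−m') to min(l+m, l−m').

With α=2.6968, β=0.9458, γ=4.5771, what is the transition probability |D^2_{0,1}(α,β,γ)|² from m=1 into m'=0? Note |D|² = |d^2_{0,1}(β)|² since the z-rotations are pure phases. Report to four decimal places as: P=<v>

D^2_{0,1}(2.6968,0.9458,4.5771) = e^{-i·0·2.6968}·d^2_{0,1}(0.9458)·e^{-i·1·4.5771}. Compute d first:
Half-angle: c=0.890251, s=0.455470. N=√(2·2·6·1)=4.898979
k∈{1,2} keeps every argument non-negative
  k=1: (−1)^0·4.8990/(2)·0.8903^3·0.4555^1 = +0.787178
  k=2: (−1)^1·4.8990/(2)·0.8903^1·0.4555^3 = -0.206047
d^2_{0,1}(0.9458) = +0.787178 -0.206047 = +0.581131
|D^2_{0,1}|² = |d^2_{0,1}(β)|² = (+0.581131)² = 0.337713 (the z-rotation phases have unit modulus)

P=0.3377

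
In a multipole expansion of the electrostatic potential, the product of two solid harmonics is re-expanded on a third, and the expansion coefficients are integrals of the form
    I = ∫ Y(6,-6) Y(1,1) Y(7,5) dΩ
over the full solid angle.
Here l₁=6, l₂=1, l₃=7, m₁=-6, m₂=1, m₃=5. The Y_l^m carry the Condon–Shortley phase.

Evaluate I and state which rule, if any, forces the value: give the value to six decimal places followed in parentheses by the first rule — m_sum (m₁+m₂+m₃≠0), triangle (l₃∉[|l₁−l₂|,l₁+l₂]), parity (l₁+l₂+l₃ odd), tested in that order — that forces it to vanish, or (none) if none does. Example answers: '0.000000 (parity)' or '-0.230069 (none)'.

-0.034990 (none)

Checks pass: Σm=0; 14 even; l₃=7∈[5,7].
(2·6+1)(2·1+1)(2·7+1) = 585
Δ: 0! 12! 2! / 15! → 1/1365
sum: t=0:+1/518400 = 1/518400
3j²(6 1 7; 0 0 0) = Δ·Π!·Σ² = 7/195  (sign -1)
sum: t=0:+1/958003200 = 1/958003200
3j²(6 1 7; -6 1 5) = Δ·Π!·Σ² = 1/1365  (sign +1)
combine: 4πI² = 585·7/195·1/1365 = 1/65
take √, sign -1: I = -0.03498955
No selection rule forces the value: the integral is nonzero (none).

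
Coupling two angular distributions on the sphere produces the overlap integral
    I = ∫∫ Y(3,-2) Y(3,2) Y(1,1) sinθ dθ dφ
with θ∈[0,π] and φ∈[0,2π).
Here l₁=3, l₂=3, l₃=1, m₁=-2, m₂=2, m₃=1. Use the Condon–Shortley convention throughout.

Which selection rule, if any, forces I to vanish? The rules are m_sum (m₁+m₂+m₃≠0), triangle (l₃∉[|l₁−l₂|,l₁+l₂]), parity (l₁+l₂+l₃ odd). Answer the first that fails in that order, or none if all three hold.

m_sum

Σmᵢ = 1  ✗
l₃∈[|l₁−l₂|,l₁+l₂]=[0,6], have l₃=1
Σlᵢ = 7 ⇒ odd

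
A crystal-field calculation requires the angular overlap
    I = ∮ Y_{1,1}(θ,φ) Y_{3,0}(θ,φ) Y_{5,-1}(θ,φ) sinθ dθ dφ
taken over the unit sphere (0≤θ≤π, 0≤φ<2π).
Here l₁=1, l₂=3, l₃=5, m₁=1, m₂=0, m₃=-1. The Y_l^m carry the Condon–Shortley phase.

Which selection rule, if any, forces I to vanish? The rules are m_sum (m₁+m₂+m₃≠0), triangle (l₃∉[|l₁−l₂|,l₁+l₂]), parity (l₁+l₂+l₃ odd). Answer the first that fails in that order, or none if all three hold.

m₁+m₂+m₃ = 1 + 0 − 1 = 0  ✓
triangle: need |l₁−l₂| ≤ l₃ ≤ l₁+l₂ = [2,4]; l₃=5 is outside  ✗
parity: l₁+l₂+l₃ = 9 is odd

triangle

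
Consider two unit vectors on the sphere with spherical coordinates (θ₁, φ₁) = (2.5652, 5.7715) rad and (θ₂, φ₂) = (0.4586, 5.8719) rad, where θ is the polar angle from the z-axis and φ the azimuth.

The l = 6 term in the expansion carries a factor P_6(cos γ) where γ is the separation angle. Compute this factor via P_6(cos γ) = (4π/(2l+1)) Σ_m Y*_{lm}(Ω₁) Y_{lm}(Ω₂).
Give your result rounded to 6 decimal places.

Term-by-term m-sum for l=6 (normalisation 4π/13 = 0.966644):
  m=-6: (-0.01263 - 0.00090j) × (-0.00284 + 0.00227j) = 0.00004 - 0.00003j  (running Σ = 0.00004 - 0.00003j)
  m=-5: (0.05631 + 0.03715j) × (-0.01191 + 0.02256j) = -0.00151 + 0.00083j  (running Σ = -0.00147 + 0.00080j)
  m=-4: (-0.09710 - 0.18837j) × (-0.00798 + 0.10719j) = 0.02097 - 0.00890j  (running Σ = 0.01950 - 0.00810j)
  m=-3: (-0.01495 + 0.41816j) × (0.09791 + 0.27950j) = -0.11834 + 0.03676j  (running Σ = -0.09884 + 0.02866j)
  m=-2: (0.23435 - 0.38445j) × (0.34135 + 0.36772j) = 0.22136 - 0.04506j  (running Σ = 0.12252 - 0.01640j)
  m=-1: (-0.03585 + 0.02013j) × (0.33161 + 0.14463j) = -0.01480 + 0.00149j  (running Σ = 0.10772 - 0.01491j)
  m=0: (-0.41987 + 0.00000j) × (-0.26350 + 0.00000j) = 0.11063 + 0.00000j  (running Σ = 0.21835 - 0.01491j)
  m=1: (0.03585 + 0.02013j) × (-0.33161 + 0.14463j) = -0.01480 - 0.00149j  (running Σ = 0.20355 - 0.01640j)
  m=2: (0.23435 + 0.38445j) × (0.34135 - 0.36772j) = 0.22136 + 0.04506j  (running Σ = 0.42491 + 0.02866j)
  m=3: (0.01495 + 0.41816j) × (-0.09791 + 0.27950j) = -0.11834 - 0.03676j  (running Σ = 0.30657 - 0.00810j)
  m=4: (-0.09710 + 0.18837j) × (-0.00798 - 0.10719j) = 0.02097 + 0.00890j  (running Σ = 0.32754 + 0.00080j)
  m=5: (-0.05631 + 0.03715j) × (0.01191 + 0.02256j) = -0.00151 - 0.00083j  (running Σ = 0.32603 - 0.00003j)
  m=6: (-0.01263 + 0.00090j) × (-0.00284 - 0.00227j) = 0.00004 + 0.00003j  (running Σ = 0.32607 + 0.00000j)
Σ over m = 0.32607 + 0.00000j; ×(4π/13) → 0.31519 + 0.00000j. Real part: 0.315190

0.315190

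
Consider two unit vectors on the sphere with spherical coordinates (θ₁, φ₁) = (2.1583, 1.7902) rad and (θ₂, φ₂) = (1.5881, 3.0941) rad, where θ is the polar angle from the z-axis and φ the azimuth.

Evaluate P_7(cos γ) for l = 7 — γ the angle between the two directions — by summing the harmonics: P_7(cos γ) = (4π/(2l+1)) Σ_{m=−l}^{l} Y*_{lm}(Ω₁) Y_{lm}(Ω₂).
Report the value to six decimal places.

-0.290876

Summing Y*_{l m}(θ₁,φ₁)·Y_{l m}(θ₂,φ₂) over m ∈ [−7, 7]; prefactor 4π/(2·7+1) = 0.837758:
  m=-7: (0.138292, -0.004838) × (-0.472165, -0.163021) = (-0.066085, -0.020260)  (running Σ = (-0.066085, -0.020260))
  m=-6: (0.086765, 0.333703) × (-0.031040, -0.009092) = (0.000341, -0.011147)  (running Σ = (-0.065744, -0.031407))
  m=-5: (-0.390501, 0.200221) × (0.354978, 0.085915) = (-0.155821, 0.037524)  (running Σ = (-0.221566, 0.006117))
  m=-4: (-0.123995, -0.149266) × (0.037337, 0.007180) = (-0.003558, -0.006463)  (running Σ = (-0.225124, -0.000346))
  m=-3: (-0.147476, 0.190725) × (-0.326227, -0.046797) = (0.057036, -0.055318)  (running Σ = (-0.168088, -0.055665))
  m=-2: (-0.288116, -0.135220) × (-0.040324, -0.003842) = (0.011098, 0.006559)  (running Σ = (-0.156989, -0.049105))
  m=-1: (-0.025382, 0.113824) × (0.316387, 0.015037) = (-0.009742, 0.035631)  (running Σ = (-0.166731, -0.013474))
  m=0: (-0.333291, -0.000000) × (0.041241, 0.000000) = (-0.013745, -0.000000)  (running Σ = (-0.180477, -0.013474))
  m=1: (0.025382, 0.113824) × (-0.316387, 0.015037) = (-0.009742, -0.035631)  (running Σ = (-0.190219, -0.049105))
  m=2: (-0.288116, 0.135220) × (-0.040324, 0.003842) = (0.011098, -0.006559)  (running Σ = (-0.179120, -0.055665))
  m=3: (0.147476, 0.190725) × (0.326227, -0.046797) = (0.057036, 0.055318)  (running Σ = (-0.122084, -0.000346))
  m=4: (-0.123995, 0.149266) × (0.037337, -0.007180) = (-0.003558, 0.006463)  (running Σ = (-0.125642, 0.006117))
  m=5: (0.390501, 0.200221) × (-0.354978, 0.085915) = (-0.155821, -0.037524)  (running Σ = (-0.281463, -0.031407))
  m=6: (0.086765, -0.333703) × (-0.031040, 0.009092) = (0.000341, 0.011147)  (running Σ = (-0.281122, -0.020260))
  m=7: (-0.138292, -0.004838) × (0.472165, -0.163021) = (-0.066085, 0.020260)  (running Σ = (-0.347208, 0.000000))
Accumulated sum (-0.347208, 0.000000); after 4π/(2l+1) scaling, (-0.290876, 0.000000) ⇒ P_7 = -0.290876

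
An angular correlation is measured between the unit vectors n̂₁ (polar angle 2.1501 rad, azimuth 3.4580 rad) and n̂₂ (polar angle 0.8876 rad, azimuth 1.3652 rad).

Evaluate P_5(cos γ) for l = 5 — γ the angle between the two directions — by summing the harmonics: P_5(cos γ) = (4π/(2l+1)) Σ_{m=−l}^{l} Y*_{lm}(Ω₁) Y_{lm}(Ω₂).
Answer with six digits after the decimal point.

Addition theorem: P_5(cos γ) = (4π/11) Σ_m Y*_{lm}(Ω₁) Y_{lm}(Ω₂), m = −5…5:
  m=-5: (+0.002141-0.190475i) × (+0.111512-0.067271i) = -0.012575-0.021384i  (running Σ = -0.012575-0.021384i)
  m=-4: (-0.118395-0.375849i) × (+0.228104+0.245634i) = +0.065315-0.114814i  (running Σ = +0.052740-0.136198i)
  m=-3: (-0.200372-0.279737i) × (-0.241445+0.340508i) = +0.143631-0.000687i  (running Σ = +0.196372-0.136886i)
  m=-2: (+0.052877+0.038782i) × (-0.115335-0.050292i) = -0.004148-0.007132i  (running Σ = +0.192223-0.144018i)
  m=-1: (+0.333574+0.109214i) × (-0.063091+0.302530i) = -0.054086+0.094026i  (running Σ = +0.138137-0.049992i)
  m=0: (+0.020492-0.000000i) × (-0.213408+0.000000i) = -0.004373+0.000000i  (running Σ = +0.133764-0.049992i)
  m=1: (-0.333574+0.109214i) × (+0.063091+0.302530i) = -0.054086-0.094026i  (running Σ = +0.079678-0.144018i)
  m=2: (+0.052877-0.038782i) × (-0.115335+0.050292i) = -0.004148+0.007132i  (running Σ = +0.075530-0.136886i)
  m=3: (+0.200372-0.279737i) × (+0.241445+0.340508i) = +0.143631+0.000687i  (running Σ = +0.219161-0.136198i)
  m=4: (-0.118395+0.375849i) × (+0.228104-0.245634i) = +0.065315+0.114814i  (running Σ = +0.284476-0.021384i)
  m=5: (-0.002141-0.190475i) × (-0.111512-0.067271i) = -0.012575+0.021384i  (running Σ = +0.271902-0.000000i)
Accumulated sum +0.271902-0.000000i; after 4π/(2l+1) scaling, +0.310620-0.000000i ⇒ P_5 = 0.310620

0.310620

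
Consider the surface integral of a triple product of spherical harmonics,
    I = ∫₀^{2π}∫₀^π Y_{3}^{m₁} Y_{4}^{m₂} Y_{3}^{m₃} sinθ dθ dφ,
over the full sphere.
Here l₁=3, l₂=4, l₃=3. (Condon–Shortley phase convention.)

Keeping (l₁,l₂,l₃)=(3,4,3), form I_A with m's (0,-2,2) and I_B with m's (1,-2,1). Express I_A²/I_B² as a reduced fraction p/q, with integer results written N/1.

Shared (l₁,l₂,l₃)=(3,4,3): N and (l;000)² cancel in I_A²/I_B².
A: Δ = 4!·2!·4!/11! = 1/34650; Racah Σ t=1..2: t=1:−1/72 t=2:+1/96 = -1/288; ⇒ 3j(3 4 3; 0 -2 2)² = 1/462, sgn +1
B: Δ = 4!·2!·4!/11! = 1/34650; Racah Σ t=0..2: t=0:+1/192 t=1:−1/36 t=2:+1/192 = -5/288; ⇒ 3j(3 4 3; 1 -2 1)² = 20/693, sgn -1
I_A²/I_B² = (1/462)/(20/693) = 3/40

3/40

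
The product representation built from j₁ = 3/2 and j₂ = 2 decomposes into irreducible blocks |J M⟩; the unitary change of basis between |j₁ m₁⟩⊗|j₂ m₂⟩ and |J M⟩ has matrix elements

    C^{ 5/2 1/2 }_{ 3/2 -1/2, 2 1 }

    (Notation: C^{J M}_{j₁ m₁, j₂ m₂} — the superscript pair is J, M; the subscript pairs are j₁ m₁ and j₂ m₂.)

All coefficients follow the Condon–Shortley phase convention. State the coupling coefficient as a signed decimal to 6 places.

−√(5/14) = -0.597614

triangle: 1!*2!*3!/7! = 12/5040
(j±m)!: 1!*2!*3!*1!*3!*2! = 144
prefactor² = (2J+1)*Δ*N² = 72/35
  k=0: +1/(0!*1!*2!*3!*0!*0!) = 1/12
  k=1: −1/(1!*0!*1!*2!*1!*1!) = -1/2
Σ = -5/12  ⇒  CG² = 72/35*(-5/12)² = 5/14
CG = −√(5/14) = -0.597614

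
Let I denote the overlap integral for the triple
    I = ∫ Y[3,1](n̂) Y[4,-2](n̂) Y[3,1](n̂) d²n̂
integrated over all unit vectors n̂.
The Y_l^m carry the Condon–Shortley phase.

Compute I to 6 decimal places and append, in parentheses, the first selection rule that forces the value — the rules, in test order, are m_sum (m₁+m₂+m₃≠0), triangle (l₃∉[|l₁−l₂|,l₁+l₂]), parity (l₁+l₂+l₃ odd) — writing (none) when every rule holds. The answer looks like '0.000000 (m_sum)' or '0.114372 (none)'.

m-sum 0 ✓  L=10 even ✓  1≤3≤7 ✓
Π(2lᵢ+1) = 7×9×7 = 441
triangle coeff Δ(3,4,3) = 1/34650
Σ_t [1,3]: t=1:−1/72 t=2:+1/16 t=3:−1/72 = 5/144
(3j)²=2/77 [(3 4 3; 0 0 0)], sign=-1
Σ_t [0,2]: t=0:+1/192 t=1:−1/36 t=2:+1/192 = -5/288
(3j)²=20/693 [(3 4 3; 1 -2 1)], sign=-1
⇒ 4πI² = 40/121
I = (+1)√(40/121/(4π)) = 0.16219310
No selection rule forces the value: the integral is nonzero (none).

0.162193 (none)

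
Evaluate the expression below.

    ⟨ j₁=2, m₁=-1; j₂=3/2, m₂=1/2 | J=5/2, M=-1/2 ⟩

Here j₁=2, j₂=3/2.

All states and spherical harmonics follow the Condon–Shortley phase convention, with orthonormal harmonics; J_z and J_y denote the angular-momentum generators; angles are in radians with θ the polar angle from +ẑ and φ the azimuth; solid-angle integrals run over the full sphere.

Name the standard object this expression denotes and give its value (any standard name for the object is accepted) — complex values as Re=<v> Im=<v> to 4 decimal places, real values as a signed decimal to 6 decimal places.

Clebsch–Gordan coefficient, −√(5/14) ≈ -0.597614

This is a Clebsch–Gordan (vector-coupling) coefficient.
√[6·1!3!2!/7! · 1!3!2!1!2!3!] = √(72/35)
  +(−1)^0/∏(0,1,3,2,0,0)! = 1/12  (running 1/12)
  +(−1)^1/∏(1,0,2,1,1,1)! = -1/2  (running -5/12)
⟨..|..⟩ = √(72/35)·(-5/12) = -0.597614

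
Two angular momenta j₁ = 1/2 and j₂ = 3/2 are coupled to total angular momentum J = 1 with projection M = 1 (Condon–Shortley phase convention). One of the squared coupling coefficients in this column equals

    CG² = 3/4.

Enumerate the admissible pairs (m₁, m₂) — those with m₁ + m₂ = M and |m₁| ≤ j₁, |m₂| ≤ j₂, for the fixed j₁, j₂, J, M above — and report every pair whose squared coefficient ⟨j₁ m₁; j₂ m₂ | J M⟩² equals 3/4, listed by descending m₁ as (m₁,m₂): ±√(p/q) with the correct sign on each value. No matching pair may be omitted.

(-1/2,3/2): −√(3/4)

Admissible pairs with m₁+m₂ = M = 1: (-1/2,3/2), (1/2,1/2)
  (m₁,m₂)=(1/2,1/2): CG² = 1/4, CG = +√(1/4)
  (m₁,m₂)=(-1/2,3/2): CG² = 3/4, CG = −√(3/4)   ← matches the target
Pairs with CG² = 3/4: (-1/2,3/2): −√(3/4)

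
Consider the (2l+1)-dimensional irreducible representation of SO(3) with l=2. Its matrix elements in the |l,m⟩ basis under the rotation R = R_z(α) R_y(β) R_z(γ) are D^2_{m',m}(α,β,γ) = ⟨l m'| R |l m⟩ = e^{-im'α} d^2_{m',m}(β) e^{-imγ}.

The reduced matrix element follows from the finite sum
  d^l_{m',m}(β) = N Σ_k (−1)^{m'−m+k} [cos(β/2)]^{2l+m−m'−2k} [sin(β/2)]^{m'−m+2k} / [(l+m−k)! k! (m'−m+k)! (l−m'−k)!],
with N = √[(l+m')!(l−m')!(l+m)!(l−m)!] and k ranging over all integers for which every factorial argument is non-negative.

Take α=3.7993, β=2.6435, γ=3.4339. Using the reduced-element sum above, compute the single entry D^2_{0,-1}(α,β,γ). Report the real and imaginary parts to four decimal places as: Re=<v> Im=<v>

D^2_{0,-1}(3.7993,2.6435,3.4339) = e^{-i·0·3.7993}·d^2_{0,-1}(2.6435)·e^{-i·-1·3.4339}. Compute d first:
c=cos(2.643500/2)=0.246480, s=sin(2.643500/2)=0.969148; N=√[2·2·1·6]=4.898979
Admissible k: 0..1 (factorial args all ≥0)
  k=0: (−1)^1·4.8990/(2)·0.2465^3·0.9691^1 = -0.035548
  k=1: (−1)^2·4.8990/(2)·0.2465^1·0.9691^3 = +0.549575
d^2_{0,-1}(2.6435) = -0.035548 +0.549575 = +0.514028
Phases: e^{-i·(0)·3.7993}=+1.000000+0.000000i, e^{-i·(-1)·3.4339}=-0.957582-0.288162i ⇒ D=-0.492223-0.148123i

Re=-0.4922 Im=-0.1481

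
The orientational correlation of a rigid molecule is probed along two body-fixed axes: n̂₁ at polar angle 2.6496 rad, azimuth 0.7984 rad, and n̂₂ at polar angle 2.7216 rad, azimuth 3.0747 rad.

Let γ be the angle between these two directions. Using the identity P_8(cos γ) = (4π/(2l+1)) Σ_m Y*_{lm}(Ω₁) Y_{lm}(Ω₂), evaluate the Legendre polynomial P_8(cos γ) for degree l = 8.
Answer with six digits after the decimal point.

Expand P_8 via completeness: Σ_{m} conj(Y_{8,m}) at Ω₁ times Y_{8,m} at Ω₂ —
  term(m=-8) = +0.000000+0.000000i   from Y*(Ω₁)=+0.001271+0.000133i, Y(Ω₂)=+0.000339+0.000201i
  term(m=-7) = -0.000033+0.000008i   from Y*(Ω₁)=-0.007329+0.006104i, Y(Ω₂)=+0.003148+0.001592i
  term(m=-6) = +0.000409-0.000787i   from Y*(Ω₁)=+0.003472-0.044420i, Y(Ω₂)=+0.018324+0.007777i
  term(m=-5) = +0.004368+0.010751i   from Y*(Ω₁)=+0.096228+0.109630i, Y(Ω₂)=+0.075148+0.026115i
  term(m=-4) = -0.073404-0.024291i   from Y*(Ω₁)=-0.336938-0.017539i, Y(Ω₂)=+0.221009+0.060588i
  term(m=-3) = +0.200459-0.121724i   from Y*(Ω₁)=+0.377622-0.349256i, Y(Ω₂)=+0.446788+0.090884i
  term(m=-2) = -0.032987+0.204682i   from Y*(Ω₁)=-0.010065+0.386989i, Y(Ω₂)=+0.530768+0.071436i
  term(m=-1) = +0.013057+0.015329i   from Y*(Ω₁)=+0.107561+0.110395i, Y(Ω₂)=+0.130352+0.008733i
  term(m=+0) = +0.206364+0.000000i   from Y*(Ω₁)=-0.449490-0.000000i, Y(Ω₂)=-0.459107+0.000000i
  term(m=+1) = +0.013057-0.015329i   from Y*(Ω₁)=-0.107561+0.110395i, Y(Ω₂)=-0.130352+0.008733i
  term(m=+2) = -0.032987-0.204682i   from Y*(Ω₁)=-0.010065-0.386989i, Y(Ω₂)=+0.530768-0.071436i
  term(m=+3) = +0.200459+0.121724i   from Y*(Ω₁)=-0.377622-0.349256i, Y(Ω₂)=-0.446788+0.090884i
  term(m=+4) = -0.073404+0.024291i   from Y*(Ω₁)=-0.336938+0.017539i, Y(Ω₂)=+0.221009-0.060588i
  term(m=+5) = +0.004368-0.010751i   from Y*(Ω₁)=-0.096228+0.109630i, Y(Ω₂)=-0.075148+0.026115i
  term(m=+6) = +0.000409+0.000787i   from Y*(Ω₁)=+0.003472+0.044420i, Y(Ω₂)=+0.018324-0.007777i
  term(m=+7) = -0.000033-0.000008i   from Y*(Ω₁)=+0.007329+0.006104i, Y(Ω₂)=-0.003148+0.001592i
  term(m=+8) = +0.000000-0.000000i   from Y*(Ω₁)=+0.001271-0.000133i, Y(Ω₂)=+0.000339-0.000201i
Total Σ_m = +0.430103-0.000000i. Multiply by 0.739198: +0.317932-0.000000i. P_8(cos γ) = 0.317932

0.317932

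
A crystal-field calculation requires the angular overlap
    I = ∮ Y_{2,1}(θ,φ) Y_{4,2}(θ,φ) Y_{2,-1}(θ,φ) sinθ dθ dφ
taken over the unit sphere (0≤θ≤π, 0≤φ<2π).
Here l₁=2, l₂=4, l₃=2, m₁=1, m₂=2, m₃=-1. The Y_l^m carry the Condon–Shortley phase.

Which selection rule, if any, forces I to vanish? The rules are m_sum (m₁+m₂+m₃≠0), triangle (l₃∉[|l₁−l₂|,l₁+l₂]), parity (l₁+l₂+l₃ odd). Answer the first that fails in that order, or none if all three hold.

m_sum

azimuthal sum: 1 + 2 − 1 = 2  ✗
2 ≤ 2 ≤ 6 (triangle on l)
L = 2 + 4 + 2 = 8 (even)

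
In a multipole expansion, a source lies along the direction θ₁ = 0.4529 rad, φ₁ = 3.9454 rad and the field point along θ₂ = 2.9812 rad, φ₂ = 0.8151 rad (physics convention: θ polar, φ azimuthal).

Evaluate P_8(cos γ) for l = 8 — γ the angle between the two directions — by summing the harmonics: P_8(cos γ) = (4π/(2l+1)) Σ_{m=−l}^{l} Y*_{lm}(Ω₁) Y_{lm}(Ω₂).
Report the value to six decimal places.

Summing Y*_{l m}(θ₁,φ₁)·Y_{l m}(θ₂,φ₂) over m ∈ [−8, 8]; prefactor 4π/(2·8+1) = 0.739198:
  m=-8: Y*=+0.000685+0.000102i  Y=+0.000000-0.000000i  product +0.000000-0.000000i
  m=-7: Y*=-0.004511+0.003476i  Y=-0.000005-0.000003i  product +0.000000-0.000000i
  m=-6: Y*=+0.003241-0.029224i  Y=+0.000015+0.000084i  product +0.000002-0.000000i
  m=-5: Y*=+0.068428+0.082346i  Y=+0.000576-0.000779i  product +0.000104-0.000006i
  m=-4: Y*=-0.277923-0.020502i  Y=-0.008171+0.000975i  product +0.002291-0.000104i
  m=-3: Y*=+0.366397-0.328008i  Y=+0.039610+0.033113i  product +0.025375-0.000860i
  m=-2: Y*=-0.017692+0.480302i  Y=-0.013527-0.227439i  product +0.109479-0.002473i
  m=-1: Y*=+0.003694+0.003833i  Y=-0.427370+0.453542i  product -0.003317+0.000037i
  m=+0: Y*=-0.476484-0.000000i  Y=+0.683253+0.000000i  product -0.325559-0.000000i
  m=+1: Y*=-0.003694+0.003833i  Y=+0.427370+0.453542i  product -0.003317-0.000037i
  m=+2: Y*=-0.017692-0.480302i  Y=-0.013527+0.227439i  product +0.109479+0.002473i
  m=+3: Y*=-0.366397-0.328008i  Y=-0.039610+0.033113i  product +0.025375+0.000860i
  m=+4: Y*=-0.277923+0.020502i  Y=-0.008171-0.000975i  product +0.002291+0.000104i
  m=+5: Y*=-0.068428+0.082346i  Y=-0.000576-0.000779i  product +0.000104+0.000006i
  m=+6: Y*=+0.003241+0.029224i  Y=+0.000015-0.000084i  product +0.000002+0.000000i
  m=+7: Y*=+0.004511+0.003476i  Y=+0.000005-0.000003i  product +0.000000+0.000000i
  m=+8: Y*=+0.000685-0.000102i  Y=+0.000000+0.000000i  product +0.000000+0.000000i
Accumulated sum -0.057692-0.000000i; after 4π/(2l+1) scaling, -0.042646-0.000000i ⇒ P_8 = -0.042646

-0.042646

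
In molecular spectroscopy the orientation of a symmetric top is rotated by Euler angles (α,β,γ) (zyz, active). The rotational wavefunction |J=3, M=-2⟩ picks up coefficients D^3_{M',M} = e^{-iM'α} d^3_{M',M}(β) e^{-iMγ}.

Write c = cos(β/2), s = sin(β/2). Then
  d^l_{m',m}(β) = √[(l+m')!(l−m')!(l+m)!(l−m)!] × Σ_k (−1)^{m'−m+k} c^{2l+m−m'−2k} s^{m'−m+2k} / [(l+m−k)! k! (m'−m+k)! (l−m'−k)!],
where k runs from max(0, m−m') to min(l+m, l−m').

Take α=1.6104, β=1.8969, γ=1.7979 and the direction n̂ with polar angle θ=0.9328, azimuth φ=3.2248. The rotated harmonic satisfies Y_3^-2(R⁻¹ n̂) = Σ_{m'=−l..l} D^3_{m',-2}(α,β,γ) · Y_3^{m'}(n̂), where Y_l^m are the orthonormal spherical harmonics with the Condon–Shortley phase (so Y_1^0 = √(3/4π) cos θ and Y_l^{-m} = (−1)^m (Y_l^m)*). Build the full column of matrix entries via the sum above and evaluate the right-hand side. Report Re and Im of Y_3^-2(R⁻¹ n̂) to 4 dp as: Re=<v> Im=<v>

Re=-0.1587 Im=0.1486

Need the full column D^3_{m',-2} for m'=−3..3 at α=1.6104, β=1.8969, γ=1.7979.
cos(β/2)=0.582943, sin(β/2)=0.812513
d^3_{-3,-2}: single k=1 term ⇒ +0.133979;  D = -0.072640+0.112578i
d^3_{-2,-2}: k∈[0..1] ⇒ +0.039243 -0.381185 = -0.341942;  D = -0.294438-0.173870i
d^3_{-1,-2}: k∈[0..1] ⇒ -0.172966 +0.672047 = +0.499081;  D = +0.236557-0.439457i
d^3_{0,-2}: k∈[0..1] ⇒ +0.417567 -0.811212 = -0.393645;  D = +0.353733+0.172712i
d^3_{1,-2}: k∈[0..1] ⇒ -0.672047 +0.652796 = -0.019251;  D = +0.007755-0.017620i
d^3_{2,-2}: k∈[0..1] ⇒ +0.740532 -0.287728 = +0.452804;  D = +0.421337+0.165850i
d^3_{3,-2}: single k=0 term ⇒ -0.505654;  D = -0.166433+0.477479i
Y_3^{m'}(θ=0.9328,φ=3.2248) and Σ D·Y over m':
  (-0.0726+0.1126i)·(-0.2096+0.0534i)  (-0.2944-0.1739i)·(+0.3873-0.0651i)  (+0.2366-0.4395i)·(-0.2001+0.0167i)  (+0.3537+0.1727i)·(-0.2726+0.0000i)  (+0.0078-0.0176i)·(+0.2001+0.0167i)  (+0.4213+0.1658i)·(+0.3873+0.0651i)  (-0.1664+0.4775i)·(+0.2096+0.0534i)
Y_3^-2(R⁻¹ n̂) = -0.158711+0.148588i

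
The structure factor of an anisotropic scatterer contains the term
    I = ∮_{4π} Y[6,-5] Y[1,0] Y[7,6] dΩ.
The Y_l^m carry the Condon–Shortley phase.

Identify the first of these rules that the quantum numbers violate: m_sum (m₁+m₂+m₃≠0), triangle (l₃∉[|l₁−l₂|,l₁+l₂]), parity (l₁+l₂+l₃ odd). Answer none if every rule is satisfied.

m_sum

m₁+m₂+m₃ = -5 + 0 + 6 = 1  ✗
triangle: |6−1|=5 ≤ l₃=7 ≤ 6+1=7
parity: l₁+l₂+l₃ = 14 is even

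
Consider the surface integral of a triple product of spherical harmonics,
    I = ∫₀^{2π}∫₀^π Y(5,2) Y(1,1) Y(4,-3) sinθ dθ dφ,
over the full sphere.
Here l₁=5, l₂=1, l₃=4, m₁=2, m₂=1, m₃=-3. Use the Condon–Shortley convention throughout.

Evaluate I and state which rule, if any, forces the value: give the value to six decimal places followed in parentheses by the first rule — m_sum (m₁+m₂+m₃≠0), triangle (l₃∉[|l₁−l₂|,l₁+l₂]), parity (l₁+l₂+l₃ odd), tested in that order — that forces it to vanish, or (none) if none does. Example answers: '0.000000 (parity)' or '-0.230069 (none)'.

Rules hold: Σm=0, L=10 even, 4≤4≤6.
N = 11·3·9 = 297
Δ = 2!·8!·0!/11! = 1/495
Racah Σ t=1..1: t=1:−1/576 = -1/576
⇒ 3j(5 1 4; 0 0 0)² = 5/99, sgn -1
Racah Σ t=2..2: t=2:+1/10080 = 1/10080
⇒ 3j(5 1 4; 2 1 -3)² = 1/165, sgn -1
4πI² = N·(3j₀)²·(3jₘ)² = 1/11
I = +1·√(0.0909091/4π) = 0.08505478
No selection rule forces the value: the integral is nonzero (none).

0.085055 (none)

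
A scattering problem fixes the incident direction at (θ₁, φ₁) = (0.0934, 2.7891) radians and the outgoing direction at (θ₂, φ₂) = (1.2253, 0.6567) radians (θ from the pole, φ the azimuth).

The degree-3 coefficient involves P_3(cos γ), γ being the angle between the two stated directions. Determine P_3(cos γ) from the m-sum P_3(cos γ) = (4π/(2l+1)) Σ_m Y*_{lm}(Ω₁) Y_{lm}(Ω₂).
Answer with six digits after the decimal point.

-0.374423

Addition theorem: P_3(cos γ) = (4π/7) Σ_m Y*_{lm}(Ω₁) Y_{lm}(Ω₂), m = −3…3:
  term(m=-3) = (0.000117, 0.000013)   from Y*(Ω₁)=(-0.000166, 0.000295), Y(Ω₂)=(-0.135117, -0.320203)
  term(m=-2) = (-0.001174, -0.002445)   from Y*(Ω₁)=(0.006741, -0.005735), Y(Ω₂)=(0.078002, -0.296319)
  term(m=-1) = (0.008237, -0.013092)   from Y*(Ω₁)=(-0.111921, 0.041171), Y(Ω₂)=(-0.102725, 0.079184)
  term(m=+0) = (-0.222930, 0.000000)   from Y*(Ω₁)=(0.726940, -0.000000), Y(Ω₂)=(-0.306669, 0.000000)
  term(m=+1) = (0.008237, 0.013092)   from Y*(Ω₁)=(0.111921, 0.041171), Y(Ω₂)=(0.102725, 0.079184)
  term(m=+2) = (-0.001174, 0.002445)   from Y*(Ω₁)=(0.006741, 0.005735), Y(Ω₂)=(0.078002, 0.296319)
  term(m=+3) = (0.000117, -0.000013)   from Y*(Ω₁)=(0.000166, 0.000295), Y(Ω₂)=(0.135117, -0.320203)
Total Σ_m = (-0.208569, -0.000000). Multiply by 1.795196: (-0.374423, -0.000000). P_3(cos γ) = -0.374423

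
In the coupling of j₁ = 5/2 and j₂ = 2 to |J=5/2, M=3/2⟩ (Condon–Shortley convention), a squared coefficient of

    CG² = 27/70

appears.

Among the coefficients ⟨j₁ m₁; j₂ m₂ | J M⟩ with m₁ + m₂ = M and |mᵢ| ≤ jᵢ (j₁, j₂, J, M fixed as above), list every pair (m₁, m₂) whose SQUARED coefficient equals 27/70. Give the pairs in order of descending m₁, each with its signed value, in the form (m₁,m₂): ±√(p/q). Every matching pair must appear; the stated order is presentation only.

Admissible pairs with m₁+m₂ = M = 3/2: (-1/2,2), (1/2,1), (3/2,0), (5/2,-1)
  (m₁,m₂)=(5/2,-1): CG² = 3/7, CG = +√(3/7)
  (m₁,m₂)=(3/2,0): CG² = 1/70, CG = −√(1/70)
  (m₁,m₂)=(1/2,1): CG² = 6/35, CG = −√(6/35)
  (m₁,m₂)=(-1/2,2): CG² = 27/70, CG = +√(27/70)   ← matches the target
Pairs with CG² = 27/70: (-1/2,2): +√(27/70)

(-1/2,2): +√(27/70)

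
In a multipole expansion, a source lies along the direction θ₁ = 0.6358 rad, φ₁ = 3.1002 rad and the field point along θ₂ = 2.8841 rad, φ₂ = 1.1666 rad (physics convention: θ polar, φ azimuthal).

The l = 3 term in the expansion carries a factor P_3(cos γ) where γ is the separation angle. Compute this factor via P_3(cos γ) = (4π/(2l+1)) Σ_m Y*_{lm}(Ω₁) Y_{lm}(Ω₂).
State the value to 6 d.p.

-0.190860

Term-by-term m-sum for l=3 (normalisation 4π/7 = 1.795196):
  m=-3: (-0.08669 + 0.01082j) × (-0.00645 + 0.00242j) = 0.00053 - 0.00028j  (running Σ = 0.00053 - 0.00028j)
  m=-2: (0.28896 - 0.02398j) × (0.04427 + 0.04635j) = 0.01390 + 0.01233j  (running Σ = 0.01444 + 0.01205j)
  m=-1: (-0.42892 + 0.01776j) × (0.11897 - 0.27814j) = -0.04609 + 0.12141j  (running Σ = -0.03165 + 0.13346j)
  m=0: (0.07113 + 0.00000j) × (-0.60473 + 0.00000j) = -0.04301 + 0.00000j  (running Σ = -0.07466 + 0.13346j)
  m=1: (0.42892 + 0.01776j) × (-0.11897 - 0.27814j) = -0.04609 - 0.12141j  (running Σ = -0.12075 + 0.01205j)
  m=2: (0.28896 + 0.02398j) × (0.04427 - 0.04635j) = 0.01390 - 0.01233j  (running Σ = -0.10685 - 0.00028j)
  m=3: (0.08669 + 0.01082j) × (0.00645 + 0.00242j) = 0.00053 + 0.00028j  (running Σ = -0.10632 + 0.00000j)
Σ over m = -0.10632 + 0.00000j; ×(4π/7) → -0.19086 + 0.00000j. Real part: -0.190860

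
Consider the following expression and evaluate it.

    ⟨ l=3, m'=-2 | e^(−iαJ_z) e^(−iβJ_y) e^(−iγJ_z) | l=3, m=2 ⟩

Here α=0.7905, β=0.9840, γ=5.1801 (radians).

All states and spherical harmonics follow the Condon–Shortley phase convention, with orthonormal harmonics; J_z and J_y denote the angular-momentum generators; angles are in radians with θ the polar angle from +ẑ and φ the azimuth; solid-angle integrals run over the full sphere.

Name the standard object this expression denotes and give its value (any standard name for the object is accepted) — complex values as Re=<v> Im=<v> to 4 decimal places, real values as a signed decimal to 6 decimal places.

This is a Wigner D-matrix element — the rotation-matrix element ⟨l m'| R(α,β,γ) |l m⟩ in the angular-momentum basis.
First d^3_{-2,2}(β=0.9840), then the phase factors e^{-i(-2)α} and e^{-i(2)γ}:
c=cos(0.984000/2)=0.881390, s=sin(0.984000/2)=0.472390; N=√[1·120·120·1]=120.000000
Admissible k: 4..5 (factorial args all ≥0)
  k=4: (−1)^0·120.0000/(24)·0.8814^2·0.4724^4 = +0.193423
  k=5: (−1)^1·120.0000/(120)·0.8814^0·0.4724^6 = -0.011112
d^3_{-2,2}(0.9840) = +0.193423 -0.011112 = +0.182310
Attach z-rotation phases: D = e^{-i(-2)(0.7905)}·(+0.182310)·e^{-i(2)(5.1801)} = -0.145621-0.109689i

Wigner D-matrix element, Re=-0.1456 Im=-0.1097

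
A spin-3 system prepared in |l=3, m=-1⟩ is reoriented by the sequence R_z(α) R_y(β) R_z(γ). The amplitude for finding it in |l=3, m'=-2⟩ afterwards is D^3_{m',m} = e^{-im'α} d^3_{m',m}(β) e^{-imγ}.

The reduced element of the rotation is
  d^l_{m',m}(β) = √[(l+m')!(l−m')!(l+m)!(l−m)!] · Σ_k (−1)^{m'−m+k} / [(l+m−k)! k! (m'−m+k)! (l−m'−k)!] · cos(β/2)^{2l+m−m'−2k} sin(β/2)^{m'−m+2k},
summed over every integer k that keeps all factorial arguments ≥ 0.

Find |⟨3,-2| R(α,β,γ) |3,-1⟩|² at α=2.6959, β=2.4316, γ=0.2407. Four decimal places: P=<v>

P=0.0416

Split into d^3_{-2,-1}(β=2.4316) × two z-phases.
With c≡cos(β/2)=0.347587 and s≡sin(β/2)=0.937648, N=[1·120·2·24]^{1/2}=75.894664
Admissible k: 1..2 (factorial args all ≥0)
  k=1: (−1)^0·75.8947/(24)·0.3476^5·0.9376^1 = +0.015044
  k=2: (−1)^1·75.8947/(12)·0.3476^3·0.9376^3 = -0.218947
d^3_{-2,-1}(2.4316) = +0.015044 -0.218947 = -0.203903
|D^3_{-2,-1}|² = |d^3_{-2,-1}(β)|² = (-0.203903)² = 0.041577 (the z-rotation phases have unit modulus)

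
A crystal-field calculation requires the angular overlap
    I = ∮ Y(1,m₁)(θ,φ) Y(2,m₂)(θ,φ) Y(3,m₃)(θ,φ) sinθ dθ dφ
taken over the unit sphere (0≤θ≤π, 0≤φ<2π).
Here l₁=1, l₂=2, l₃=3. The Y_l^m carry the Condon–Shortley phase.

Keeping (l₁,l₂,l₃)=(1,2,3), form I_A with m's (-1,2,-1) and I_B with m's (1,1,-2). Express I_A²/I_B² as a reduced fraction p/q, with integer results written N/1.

1/10

Shared (l₁,l₂,l₃)=(1,2,3): N and (l;000)² cancel in I_A²/I_B².
A: Δ = 0!·2!·4!/7! = 1/105; Racah Σ t=0..0: t=0:+1/48 = 1/48; ⇒ 3j(1 2 3; -1 2 -1)² = 1/105, sgn +1
B: Δ = 0!·2!·4!/7! = 1/105; Racah Σ t=0..0: t=0:+1/12 = 1/12; ⇒ 3j(1 2 3; 1 1 -2)² = 2/21, sgn -1
I_A²/I_B² = (1/105)/(2/21) = 1/10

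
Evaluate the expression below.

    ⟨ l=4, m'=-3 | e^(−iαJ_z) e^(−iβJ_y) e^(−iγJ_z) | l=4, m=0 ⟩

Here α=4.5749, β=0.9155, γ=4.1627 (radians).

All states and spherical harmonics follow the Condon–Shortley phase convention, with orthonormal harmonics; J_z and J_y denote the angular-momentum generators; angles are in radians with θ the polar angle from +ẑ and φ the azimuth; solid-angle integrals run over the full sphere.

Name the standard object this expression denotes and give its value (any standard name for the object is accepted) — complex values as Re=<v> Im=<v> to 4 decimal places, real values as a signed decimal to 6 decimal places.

Wigner D-matrix element, Re=0.1801 Im=0.4116

This is a Wigner D-matrix element — the rotation-matrix element ⟨l m'| R(α,β,γ) |l m⟩ in the angular-momentum basis.
D^4_{-3,0}(4.5749,0.9155,4.1627) = e^{-i·-3·4.5749}·d^4_{-3,0}(0.9155)·e^{-i·0·4.1627}. Compute d first:
With c≡cos(β/2)=0.897049 and s≡sin(β/2)=0.441931, N=[1·5040·24·24]^{1/2}=1703.830978
Admissible k: 3..4 (factorial args all ≥0)
  k=3: (−1)^0·1703.8310/(144)·0.8970^5·0.4419^3 = +0.593210
  k=4: (−1)^1·1703.8310/(144)·0.8970^3·0.4419^5 = -0.143974
d^4_{-3,0}(0.9155) = +0.593210 -0.143974 = +0.449235
Phases: e^{-i·(-3)·4.5749}=+0.400871+0.916135i, e^{-i·(0)·4.1627}=+1.000000+0.000000i ⇒ D=+0.180085+0.411560i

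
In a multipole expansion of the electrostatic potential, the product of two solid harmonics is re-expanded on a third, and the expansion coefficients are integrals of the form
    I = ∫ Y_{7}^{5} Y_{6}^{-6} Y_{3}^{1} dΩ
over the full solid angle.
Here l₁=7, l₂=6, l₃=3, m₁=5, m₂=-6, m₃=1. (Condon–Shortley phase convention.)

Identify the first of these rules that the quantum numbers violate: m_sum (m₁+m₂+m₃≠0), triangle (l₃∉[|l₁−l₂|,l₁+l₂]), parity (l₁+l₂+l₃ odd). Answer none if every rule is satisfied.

azimuthal sum: 5 − 6 + 1 = 0  ✓
1 ≤ 3 ≤ 13 (triangle on l)  ✓
L = 7 + 6 + 3 = 16 (even)  ✓

none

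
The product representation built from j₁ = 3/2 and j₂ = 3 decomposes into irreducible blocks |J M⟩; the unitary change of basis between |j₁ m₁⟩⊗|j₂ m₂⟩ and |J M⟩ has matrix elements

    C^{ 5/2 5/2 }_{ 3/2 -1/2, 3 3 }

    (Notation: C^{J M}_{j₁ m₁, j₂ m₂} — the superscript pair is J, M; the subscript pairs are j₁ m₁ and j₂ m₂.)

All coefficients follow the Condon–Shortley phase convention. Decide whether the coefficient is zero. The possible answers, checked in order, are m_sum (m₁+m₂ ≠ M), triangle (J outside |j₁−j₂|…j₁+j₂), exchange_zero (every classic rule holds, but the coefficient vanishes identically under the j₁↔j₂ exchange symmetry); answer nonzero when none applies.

nonzero

m-sum: m₁+m₂ = -1/2+3 = 5/2, M = 5/2  ✓
triangle: |j₁−j₂| = 3/2 ≤ J = 5/2 ≤ j₁+j₂ = 9/2  ✓
exchange: j₁≠j₂ or m₁≠m₂ — the exchange symmetry imposes no constraint here
value check: CG = +√(15/28) = +0.731925 ≠ 0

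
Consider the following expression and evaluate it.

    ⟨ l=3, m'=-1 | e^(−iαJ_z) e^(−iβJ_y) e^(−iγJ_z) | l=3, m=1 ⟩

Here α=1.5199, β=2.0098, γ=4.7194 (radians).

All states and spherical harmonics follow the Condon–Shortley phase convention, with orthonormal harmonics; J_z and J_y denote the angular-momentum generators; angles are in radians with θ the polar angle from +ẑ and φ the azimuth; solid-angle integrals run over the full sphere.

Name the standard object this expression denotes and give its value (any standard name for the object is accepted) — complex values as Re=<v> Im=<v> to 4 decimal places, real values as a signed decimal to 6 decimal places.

This is a Wigner D-matrix element — the rotation-matrix element ⟨l m'| R(α,β,γ) |l m⟩ in the angular-momentum basis.
D^3_{-1,1}(1.5199,2.0098,4.7194) = e^{-i·-1·1.5199}·d^3_{-1,1}(2.0098)·e^{-i·1·4.7194}. Compute d first:
Half-angle: c=0.536173, s=0.844108. N=√(2·24·24·2)=48.000000
The bounds max(0,m−m')=2 and min(l+m,l−m')=4 give 3 terms
  k=2: (−1)^0·48.0000/(8)·0.5362^4·0.8441^2 = +0.353318
  k=3: (−1)^1·48.0000/(6)·0.5362^2·0.8441^4 = -1.167595
  k=4: (−1)^2·48.0000/(48)·0.5362^0·0.8441^6 = +0.361734
d^3_{-1,1}(2.0098) = +0.353318 -1.167595 +0.361734 = -0.452542
Attach z-rotation phases: D = e^{-i(-1)(1.5199)}·(-0.452542)·e^{-i(1)(4.7194)} = +0.451784-0.026191i

Wigner D-matrix element, Re=0.4518 Im=-0.0262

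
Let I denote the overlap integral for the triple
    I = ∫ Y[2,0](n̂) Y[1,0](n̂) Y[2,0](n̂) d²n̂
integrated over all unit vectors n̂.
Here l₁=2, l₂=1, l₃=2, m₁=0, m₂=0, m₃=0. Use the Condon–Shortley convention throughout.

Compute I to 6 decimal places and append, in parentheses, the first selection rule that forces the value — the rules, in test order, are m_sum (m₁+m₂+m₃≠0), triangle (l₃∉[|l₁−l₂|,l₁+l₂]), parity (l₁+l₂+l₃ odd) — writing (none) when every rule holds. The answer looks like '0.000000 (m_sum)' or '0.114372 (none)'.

0.000000 (parity)

L=5 odd ⇒ parity kills the (l;000) factor ⇒ I = 0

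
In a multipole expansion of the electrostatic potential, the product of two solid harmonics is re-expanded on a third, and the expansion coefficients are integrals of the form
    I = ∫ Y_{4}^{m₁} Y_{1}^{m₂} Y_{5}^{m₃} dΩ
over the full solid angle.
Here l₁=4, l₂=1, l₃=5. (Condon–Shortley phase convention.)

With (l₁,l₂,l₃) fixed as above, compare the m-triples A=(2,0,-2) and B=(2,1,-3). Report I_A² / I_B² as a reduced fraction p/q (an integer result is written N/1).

3/4

l's match ⇒ only the (l;m) 3-j factors differ between A and B.
A: triangle coeff Δ(4,1,5) = 1/495; Σ_t [0,0]: t=0:+1/1440 = 1/1440; (3j)²=7/165 [(4 1 5; 2 0 -2)], sign=-1
B: triangle coeff Δ(4,1,5) = 1/495; Σ_t [0,0]: t=0:+1/2880 = 1/2880; (3j)²=28/495 [(4 1 5; 2 1 -3)], sign=+1
I_A²/I_B² = (7/165)/(28/495) = 3/4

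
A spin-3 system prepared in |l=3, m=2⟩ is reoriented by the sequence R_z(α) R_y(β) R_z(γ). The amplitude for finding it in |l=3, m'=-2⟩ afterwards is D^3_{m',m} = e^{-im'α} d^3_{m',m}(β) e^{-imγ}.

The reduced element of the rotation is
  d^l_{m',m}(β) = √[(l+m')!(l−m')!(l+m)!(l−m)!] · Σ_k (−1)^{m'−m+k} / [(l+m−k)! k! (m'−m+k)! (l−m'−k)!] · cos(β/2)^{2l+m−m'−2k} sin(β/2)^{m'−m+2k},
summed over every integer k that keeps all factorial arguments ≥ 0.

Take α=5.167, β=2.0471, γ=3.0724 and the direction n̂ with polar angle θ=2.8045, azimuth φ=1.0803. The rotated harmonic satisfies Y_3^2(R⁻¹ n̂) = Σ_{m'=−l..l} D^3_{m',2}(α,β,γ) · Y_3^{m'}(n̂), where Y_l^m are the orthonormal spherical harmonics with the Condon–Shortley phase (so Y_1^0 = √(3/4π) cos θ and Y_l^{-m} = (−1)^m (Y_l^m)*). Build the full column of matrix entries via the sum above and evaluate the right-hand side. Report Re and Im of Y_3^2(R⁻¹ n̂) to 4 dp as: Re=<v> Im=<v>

Need the full column D^3_{m',2} for m'=−3..3 at α=5.1670, β=2.0471, γ=3.0724.
cos(β/2)=0.520338, sin(β/2)=0.853961
d^3_{-3,2}: single k=5 term ⇒ +0.578829;  D = -0.577468+0.039664i
d^3_{-2,2}: k∈[4..5] ⇒ +0.719933 -0.387817 = +0.332116;  D = -0.165940-0.287689i
d^3_{-1,2}: k∈[3..4] ⇒ +0.554880 -0.747265 = -0.192384;  D = -0.107514+0.159539i
d^3_{0,2}: k∈[2..3] ⇒ +0.292804 -0.788647 = -0.495842;  D = -0.491102-0.068399i
d^3_{1,2}: k∈[1..2] ⇒ +0.103006 -0.554880 = -0.451874;  D = -0.140524-0.429468i
d^3_{2,2}: k∈[0..1] ⇒ +0.019848 -0.267292 = -0.247445;  D = +0.177499-0.172404i
d^3_{3,2}: single k=0 term ⇒ -0.079788;  D = +0.075078+0.027010i
Y_3^{m'}(θ=2.8045,φ=1.0803) and Σ D·Y over m':
  (-0.5775+0.0397i)·(-0.0150+0.0015i)  (-0.1659-0.2877i)·(+0.0587+0.0877i)  (-0.1075+0.1595i)·(+0.1739-0.3256i)  (-0.4911-0.0684i)·(-0.5117+0.0000i)  (-0.1405-0.4295i)·(-0.1739-0.3256i)  (+0.1775-0.1724i)·(+0.0587-0.0877i)  (+0.0751+0.0270i)·(+0.0150+0.0015i)
Y_3^2(R⁻¹ n̂) = +0.189653+0.160113i

Re=0.1897 Im=0.1601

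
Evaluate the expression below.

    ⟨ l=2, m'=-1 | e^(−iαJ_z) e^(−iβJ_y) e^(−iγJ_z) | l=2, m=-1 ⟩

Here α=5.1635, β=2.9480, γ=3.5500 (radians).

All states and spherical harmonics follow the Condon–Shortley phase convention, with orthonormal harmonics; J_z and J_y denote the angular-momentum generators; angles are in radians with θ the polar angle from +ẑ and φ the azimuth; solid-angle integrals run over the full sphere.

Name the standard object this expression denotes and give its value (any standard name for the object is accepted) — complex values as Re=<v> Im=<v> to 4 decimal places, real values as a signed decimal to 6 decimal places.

Wigner D-matrix element, Re=0.0210 Im=-0.0181

This is a Wigner D-matrix element — the rotation-matrix element ⟨l m'| R(α,β,γ) |l m⟩ in the angular-momentum basis.
First d^2_{-1,-1}(β=2.9480), then the phase factors e^{-i(-1)α} and e^{-i(-1)γ}:
c=cos(2.948000/2)=0.096645, s=sin(2.948000/2)=0.995319; N=√[1·6·1·6]=6.000000
The bounds max(0,m−m')=0 and min(l+m,l−m')=1 give 2 terms
  k=0: (−1)^0·6.0000/(6)·0.0966^4·0.9953^0 = +0.000087
  k=1: (−1)^1·6.0000/(2)·0.0966^2·0.9953^2 = -0.027759
d^2_{-1,-1}(2.9480) = +0.000087 -0.027759 = -0.027672
Phases: e^{-i·(-1)·5.1635}=+0.435966-0.899963i, e^{-i·(-1)·3.5500}=-0.917755-0.397148i ⇒ D=+0.020962-0.018064i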